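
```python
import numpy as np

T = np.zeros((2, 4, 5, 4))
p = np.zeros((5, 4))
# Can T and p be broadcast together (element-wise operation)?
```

Yes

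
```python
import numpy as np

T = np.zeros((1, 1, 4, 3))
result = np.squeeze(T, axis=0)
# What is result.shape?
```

(1, 4, 3)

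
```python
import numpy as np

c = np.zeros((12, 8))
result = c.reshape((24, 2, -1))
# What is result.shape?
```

(24, 2, 2)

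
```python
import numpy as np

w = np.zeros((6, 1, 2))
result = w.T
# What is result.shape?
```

(2, 1, 6)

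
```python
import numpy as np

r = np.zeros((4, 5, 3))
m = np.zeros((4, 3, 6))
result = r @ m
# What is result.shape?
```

(4, 5, 6)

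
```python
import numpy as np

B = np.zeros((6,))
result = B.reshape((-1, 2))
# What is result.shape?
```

(3, 2)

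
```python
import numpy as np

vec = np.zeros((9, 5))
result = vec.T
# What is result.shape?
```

(5, 9)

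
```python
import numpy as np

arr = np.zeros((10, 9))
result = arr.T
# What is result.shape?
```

(9, 10)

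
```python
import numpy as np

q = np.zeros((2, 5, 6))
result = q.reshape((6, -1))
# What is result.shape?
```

(6, 10)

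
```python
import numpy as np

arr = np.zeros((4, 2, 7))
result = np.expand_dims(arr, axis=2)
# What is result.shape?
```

(4, 2, 1, 7)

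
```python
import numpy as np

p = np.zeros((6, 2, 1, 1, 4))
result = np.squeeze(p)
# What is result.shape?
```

(6, 2, 4)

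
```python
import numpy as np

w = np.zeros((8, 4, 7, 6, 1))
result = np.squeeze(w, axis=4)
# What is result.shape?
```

(8, 4, 7, 6)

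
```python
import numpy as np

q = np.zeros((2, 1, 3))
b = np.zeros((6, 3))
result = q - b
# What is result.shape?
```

(2, 6, 3)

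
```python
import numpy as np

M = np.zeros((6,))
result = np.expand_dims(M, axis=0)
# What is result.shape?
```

(1, 6)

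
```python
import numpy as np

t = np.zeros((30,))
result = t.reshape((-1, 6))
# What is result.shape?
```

(5, 6)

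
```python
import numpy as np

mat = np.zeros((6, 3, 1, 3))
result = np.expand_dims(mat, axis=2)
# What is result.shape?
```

(6, 3, 1, 1, 3)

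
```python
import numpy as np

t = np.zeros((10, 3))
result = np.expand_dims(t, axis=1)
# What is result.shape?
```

(10, 1, 3)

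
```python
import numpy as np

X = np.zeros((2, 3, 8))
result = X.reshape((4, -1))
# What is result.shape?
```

(4, 12)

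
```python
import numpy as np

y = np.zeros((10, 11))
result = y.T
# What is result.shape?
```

(11, 10)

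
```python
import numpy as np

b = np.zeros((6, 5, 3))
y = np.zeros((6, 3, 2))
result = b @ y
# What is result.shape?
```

(6, 5, 2)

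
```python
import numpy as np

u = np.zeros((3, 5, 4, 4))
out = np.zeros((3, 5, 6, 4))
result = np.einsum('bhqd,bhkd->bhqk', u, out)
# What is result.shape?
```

(3, 5, 4, 6)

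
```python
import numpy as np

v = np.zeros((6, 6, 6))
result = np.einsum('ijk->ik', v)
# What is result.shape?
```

(6, 6)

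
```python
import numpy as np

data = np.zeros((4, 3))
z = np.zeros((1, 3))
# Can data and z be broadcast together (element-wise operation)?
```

Yes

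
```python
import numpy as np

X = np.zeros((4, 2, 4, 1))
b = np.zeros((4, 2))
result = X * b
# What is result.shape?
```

(4, 2, 4, 2)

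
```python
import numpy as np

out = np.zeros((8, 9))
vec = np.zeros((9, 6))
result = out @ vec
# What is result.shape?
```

(8, 6)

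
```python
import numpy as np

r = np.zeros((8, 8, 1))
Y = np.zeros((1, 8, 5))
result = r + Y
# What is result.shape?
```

(8, 8, 5)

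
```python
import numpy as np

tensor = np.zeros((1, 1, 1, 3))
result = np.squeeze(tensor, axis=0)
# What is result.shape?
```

(1, 1, 3)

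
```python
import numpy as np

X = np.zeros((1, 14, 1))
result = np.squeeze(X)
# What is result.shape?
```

(14,)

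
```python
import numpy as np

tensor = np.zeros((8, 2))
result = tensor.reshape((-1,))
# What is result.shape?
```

(16,)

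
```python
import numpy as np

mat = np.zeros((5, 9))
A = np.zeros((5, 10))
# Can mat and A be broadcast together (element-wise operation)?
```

No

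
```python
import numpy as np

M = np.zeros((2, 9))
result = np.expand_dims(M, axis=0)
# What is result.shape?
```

(1, 2, 9)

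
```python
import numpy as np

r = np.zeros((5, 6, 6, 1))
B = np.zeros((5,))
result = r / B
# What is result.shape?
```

(5, 6, 6, 5)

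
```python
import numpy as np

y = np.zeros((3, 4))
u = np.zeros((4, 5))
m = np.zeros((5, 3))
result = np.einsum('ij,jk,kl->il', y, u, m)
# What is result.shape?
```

(3, 3)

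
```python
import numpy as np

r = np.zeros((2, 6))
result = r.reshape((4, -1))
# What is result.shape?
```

(4, 3)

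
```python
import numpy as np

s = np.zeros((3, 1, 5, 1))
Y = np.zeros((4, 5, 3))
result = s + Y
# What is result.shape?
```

(3, 4, 5, 3)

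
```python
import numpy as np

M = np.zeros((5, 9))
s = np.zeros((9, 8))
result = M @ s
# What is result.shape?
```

(5, 8)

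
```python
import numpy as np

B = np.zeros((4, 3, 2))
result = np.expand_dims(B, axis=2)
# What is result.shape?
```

(4, 3, 1, 2)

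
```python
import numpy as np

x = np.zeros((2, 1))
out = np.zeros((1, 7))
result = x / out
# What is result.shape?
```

(2, 7)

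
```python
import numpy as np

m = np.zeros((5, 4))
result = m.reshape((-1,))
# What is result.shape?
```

(20,)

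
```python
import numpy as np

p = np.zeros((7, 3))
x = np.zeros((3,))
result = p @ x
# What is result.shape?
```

(7,)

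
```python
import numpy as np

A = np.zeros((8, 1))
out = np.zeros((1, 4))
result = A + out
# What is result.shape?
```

(8, 4)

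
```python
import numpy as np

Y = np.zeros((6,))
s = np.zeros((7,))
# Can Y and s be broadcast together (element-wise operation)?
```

No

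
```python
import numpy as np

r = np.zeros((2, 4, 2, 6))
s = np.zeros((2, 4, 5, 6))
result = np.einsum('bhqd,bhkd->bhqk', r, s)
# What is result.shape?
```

(2, 4, 2, 5)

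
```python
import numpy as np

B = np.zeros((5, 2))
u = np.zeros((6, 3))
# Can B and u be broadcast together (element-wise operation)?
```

No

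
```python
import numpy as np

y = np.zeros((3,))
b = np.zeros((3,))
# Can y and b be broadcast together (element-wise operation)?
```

Yes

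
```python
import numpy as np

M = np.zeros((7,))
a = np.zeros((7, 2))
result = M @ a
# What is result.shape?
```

(2,)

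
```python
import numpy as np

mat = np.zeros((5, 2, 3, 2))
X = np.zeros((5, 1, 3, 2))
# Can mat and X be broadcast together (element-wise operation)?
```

Yes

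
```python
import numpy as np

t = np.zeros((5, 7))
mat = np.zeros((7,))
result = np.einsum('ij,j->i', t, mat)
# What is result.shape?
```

(5,)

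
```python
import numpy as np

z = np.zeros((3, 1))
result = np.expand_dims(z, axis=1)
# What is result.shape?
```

(3, 1, 1)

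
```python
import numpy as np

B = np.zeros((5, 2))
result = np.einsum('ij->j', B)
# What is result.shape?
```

(2,)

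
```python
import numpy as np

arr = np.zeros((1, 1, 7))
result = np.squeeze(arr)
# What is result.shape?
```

(7,)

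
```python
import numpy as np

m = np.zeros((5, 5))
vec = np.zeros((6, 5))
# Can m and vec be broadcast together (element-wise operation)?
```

No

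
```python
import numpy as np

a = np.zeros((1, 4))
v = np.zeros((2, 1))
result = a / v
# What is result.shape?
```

(2, 4)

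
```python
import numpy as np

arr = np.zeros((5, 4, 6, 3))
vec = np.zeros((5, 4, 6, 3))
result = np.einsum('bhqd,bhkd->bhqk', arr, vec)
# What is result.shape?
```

(5, 4, 6, 6)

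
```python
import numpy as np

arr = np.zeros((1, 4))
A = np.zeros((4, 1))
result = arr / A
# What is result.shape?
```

(4, 4)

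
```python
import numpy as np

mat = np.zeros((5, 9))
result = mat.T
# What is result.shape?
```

(9, 5)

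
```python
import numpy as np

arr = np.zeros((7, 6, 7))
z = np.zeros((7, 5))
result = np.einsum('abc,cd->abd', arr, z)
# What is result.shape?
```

(7, 6, 5)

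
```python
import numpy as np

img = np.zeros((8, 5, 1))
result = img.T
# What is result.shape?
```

(1, 5, 8)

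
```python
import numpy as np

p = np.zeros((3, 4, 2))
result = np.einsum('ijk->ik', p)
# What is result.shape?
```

(3, 2)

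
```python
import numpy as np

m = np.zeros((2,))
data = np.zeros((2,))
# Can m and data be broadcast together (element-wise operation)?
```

Yes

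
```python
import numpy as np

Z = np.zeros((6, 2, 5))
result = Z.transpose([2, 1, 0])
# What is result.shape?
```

(5, 2, 6)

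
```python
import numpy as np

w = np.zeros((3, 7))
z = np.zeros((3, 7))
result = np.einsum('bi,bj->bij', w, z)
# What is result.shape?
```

(3, 7, 7)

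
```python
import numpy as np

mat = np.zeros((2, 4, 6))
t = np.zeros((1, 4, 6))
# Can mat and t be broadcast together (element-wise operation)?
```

Yes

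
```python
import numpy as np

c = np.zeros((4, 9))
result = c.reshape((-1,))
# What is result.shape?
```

(36,)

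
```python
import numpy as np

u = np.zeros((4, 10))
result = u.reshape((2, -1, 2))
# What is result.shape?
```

(2, 10, 2)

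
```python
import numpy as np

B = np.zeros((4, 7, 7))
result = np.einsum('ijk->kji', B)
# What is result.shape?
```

(7, 7, 4)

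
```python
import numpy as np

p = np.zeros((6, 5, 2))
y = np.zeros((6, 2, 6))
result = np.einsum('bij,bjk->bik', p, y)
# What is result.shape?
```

(6, 5, 6)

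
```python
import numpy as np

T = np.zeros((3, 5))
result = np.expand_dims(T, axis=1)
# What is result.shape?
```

(3, 1, 5)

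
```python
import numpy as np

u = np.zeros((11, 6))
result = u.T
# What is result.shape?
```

(6, 11)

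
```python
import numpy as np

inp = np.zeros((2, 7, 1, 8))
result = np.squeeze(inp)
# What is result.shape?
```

(2, 7, 8)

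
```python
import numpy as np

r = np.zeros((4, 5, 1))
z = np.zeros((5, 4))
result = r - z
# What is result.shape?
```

(4, 5, 4)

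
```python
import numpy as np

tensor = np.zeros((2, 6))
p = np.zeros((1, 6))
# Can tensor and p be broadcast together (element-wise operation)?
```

Yes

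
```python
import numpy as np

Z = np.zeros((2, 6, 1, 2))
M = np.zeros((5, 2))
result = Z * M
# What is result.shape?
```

(2, 6, 5, 2)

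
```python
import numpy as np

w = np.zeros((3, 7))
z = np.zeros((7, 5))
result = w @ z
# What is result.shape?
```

(3, 5)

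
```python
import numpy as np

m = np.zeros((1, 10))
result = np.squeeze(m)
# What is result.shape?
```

(10,)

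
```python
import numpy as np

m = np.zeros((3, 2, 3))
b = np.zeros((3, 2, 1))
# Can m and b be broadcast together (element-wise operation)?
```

Yes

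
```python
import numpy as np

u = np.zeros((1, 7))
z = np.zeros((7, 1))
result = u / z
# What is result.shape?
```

(7, 7)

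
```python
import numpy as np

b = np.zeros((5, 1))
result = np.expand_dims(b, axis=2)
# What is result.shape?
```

(5, 1, 1)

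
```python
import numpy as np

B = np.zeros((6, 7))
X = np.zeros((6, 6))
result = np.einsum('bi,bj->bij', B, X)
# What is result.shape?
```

(6, 7, 6)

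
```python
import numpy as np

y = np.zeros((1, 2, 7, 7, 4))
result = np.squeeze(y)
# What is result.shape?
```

(2, 7, 7, 4)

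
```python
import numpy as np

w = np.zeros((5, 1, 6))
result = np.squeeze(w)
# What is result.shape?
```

(5, 6)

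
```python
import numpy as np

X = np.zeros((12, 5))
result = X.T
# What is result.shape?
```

(5, 12)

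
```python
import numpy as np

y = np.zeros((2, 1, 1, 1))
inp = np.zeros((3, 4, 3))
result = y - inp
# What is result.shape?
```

(2, 3, 4, 3)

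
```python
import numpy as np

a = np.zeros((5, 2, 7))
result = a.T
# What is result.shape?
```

(7, 2, 5)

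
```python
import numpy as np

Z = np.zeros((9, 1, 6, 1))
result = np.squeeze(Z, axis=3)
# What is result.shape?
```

(9, 1, 6)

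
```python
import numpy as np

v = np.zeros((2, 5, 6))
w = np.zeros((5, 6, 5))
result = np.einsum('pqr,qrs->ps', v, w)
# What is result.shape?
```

(2, 5)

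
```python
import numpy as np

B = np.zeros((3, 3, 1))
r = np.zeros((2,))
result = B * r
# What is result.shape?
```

(3, 3, 2)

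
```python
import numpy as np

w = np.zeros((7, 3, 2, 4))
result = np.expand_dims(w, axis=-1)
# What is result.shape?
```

(7, 3, 2, 4, 1)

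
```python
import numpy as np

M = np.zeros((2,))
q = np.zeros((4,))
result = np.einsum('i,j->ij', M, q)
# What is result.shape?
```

(2, 4)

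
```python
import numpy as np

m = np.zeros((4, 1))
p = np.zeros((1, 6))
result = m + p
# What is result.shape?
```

(4, 6)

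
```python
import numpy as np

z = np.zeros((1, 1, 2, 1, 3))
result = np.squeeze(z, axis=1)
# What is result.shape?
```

(1, 2, 1, 3)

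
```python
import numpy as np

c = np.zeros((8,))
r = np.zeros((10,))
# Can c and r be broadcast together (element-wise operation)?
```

No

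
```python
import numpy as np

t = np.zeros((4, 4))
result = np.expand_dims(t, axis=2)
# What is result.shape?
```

(4, 4, 1)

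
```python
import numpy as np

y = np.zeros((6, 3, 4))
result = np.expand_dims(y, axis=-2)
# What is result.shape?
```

(6, 3, 1, 4)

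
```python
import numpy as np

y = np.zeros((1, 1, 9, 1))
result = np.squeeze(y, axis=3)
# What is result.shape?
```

(1, 1, 9)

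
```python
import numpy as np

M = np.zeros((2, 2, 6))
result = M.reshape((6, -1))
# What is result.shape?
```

(6, 4)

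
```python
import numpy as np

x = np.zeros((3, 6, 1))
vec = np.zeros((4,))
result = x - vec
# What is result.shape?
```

(3, 6, 4)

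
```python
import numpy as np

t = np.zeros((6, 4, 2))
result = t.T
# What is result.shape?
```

(2, 4, 6)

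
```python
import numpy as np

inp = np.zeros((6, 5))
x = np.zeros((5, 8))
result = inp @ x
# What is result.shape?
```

(6, 8)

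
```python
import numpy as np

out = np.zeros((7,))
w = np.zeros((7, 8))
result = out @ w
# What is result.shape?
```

(8,)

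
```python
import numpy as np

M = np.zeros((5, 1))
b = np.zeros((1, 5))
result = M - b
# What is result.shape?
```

(5, 5)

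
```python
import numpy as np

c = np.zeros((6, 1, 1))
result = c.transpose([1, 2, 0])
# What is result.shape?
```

(1, 1, 6)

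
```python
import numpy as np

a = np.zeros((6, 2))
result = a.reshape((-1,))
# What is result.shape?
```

(12,)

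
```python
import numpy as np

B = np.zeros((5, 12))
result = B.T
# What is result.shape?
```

(12, 5)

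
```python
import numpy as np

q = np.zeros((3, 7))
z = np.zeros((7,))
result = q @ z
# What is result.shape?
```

(3,)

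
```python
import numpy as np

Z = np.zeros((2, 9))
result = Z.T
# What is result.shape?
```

(9, 2)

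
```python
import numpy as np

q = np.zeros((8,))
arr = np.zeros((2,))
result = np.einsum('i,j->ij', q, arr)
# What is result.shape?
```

(8, 2)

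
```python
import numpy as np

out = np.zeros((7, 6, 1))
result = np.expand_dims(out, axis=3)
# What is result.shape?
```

(7, 6, 1, 1)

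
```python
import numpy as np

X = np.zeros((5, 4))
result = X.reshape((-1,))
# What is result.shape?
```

(20,)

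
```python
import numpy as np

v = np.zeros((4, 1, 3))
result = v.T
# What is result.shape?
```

(3, 1, 4)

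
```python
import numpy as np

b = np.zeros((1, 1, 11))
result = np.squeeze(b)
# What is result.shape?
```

(11,)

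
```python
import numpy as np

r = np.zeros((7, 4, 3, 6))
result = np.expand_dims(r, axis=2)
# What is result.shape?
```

(7, 4, 1, 3, 6)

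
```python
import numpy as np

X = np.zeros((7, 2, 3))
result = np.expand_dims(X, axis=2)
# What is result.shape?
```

(7, 2, 1, 3)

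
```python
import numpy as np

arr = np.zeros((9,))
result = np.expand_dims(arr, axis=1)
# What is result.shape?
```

(9, 1)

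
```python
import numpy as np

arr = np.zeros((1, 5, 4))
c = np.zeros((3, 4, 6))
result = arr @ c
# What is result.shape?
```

(3, 5, 6)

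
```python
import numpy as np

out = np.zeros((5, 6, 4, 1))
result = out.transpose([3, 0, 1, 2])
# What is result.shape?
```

(1, 5, 6, 4)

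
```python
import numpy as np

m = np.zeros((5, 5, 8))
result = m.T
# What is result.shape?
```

(8, 5, 5)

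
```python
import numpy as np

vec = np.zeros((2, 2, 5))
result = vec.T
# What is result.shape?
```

(5, 2, 2)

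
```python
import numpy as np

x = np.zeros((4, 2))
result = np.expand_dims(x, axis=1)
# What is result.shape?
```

(4, 1, 2)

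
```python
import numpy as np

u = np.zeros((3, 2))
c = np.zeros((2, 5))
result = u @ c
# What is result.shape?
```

(3, 5)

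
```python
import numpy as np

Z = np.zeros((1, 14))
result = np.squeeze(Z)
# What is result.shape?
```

(14,)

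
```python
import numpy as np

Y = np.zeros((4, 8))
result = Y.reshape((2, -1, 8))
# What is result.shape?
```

(2, 2, 8)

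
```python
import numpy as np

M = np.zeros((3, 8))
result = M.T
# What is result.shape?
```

(8, 3)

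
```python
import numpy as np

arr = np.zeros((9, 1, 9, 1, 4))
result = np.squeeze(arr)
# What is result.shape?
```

(9, 9, 4)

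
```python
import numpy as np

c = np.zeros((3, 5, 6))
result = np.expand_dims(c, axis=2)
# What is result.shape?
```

(3, 5, 1, 6)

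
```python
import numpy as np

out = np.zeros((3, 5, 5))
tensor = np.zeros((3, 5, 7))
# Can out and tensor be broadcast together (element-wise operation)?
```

No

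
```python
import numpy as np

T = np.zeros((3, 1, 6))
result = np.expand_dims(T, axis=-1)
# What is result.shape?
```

(3, 1, 6, 1)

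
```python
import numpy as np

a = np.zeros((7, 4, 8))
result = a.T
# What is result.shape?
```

(8, 4, 7)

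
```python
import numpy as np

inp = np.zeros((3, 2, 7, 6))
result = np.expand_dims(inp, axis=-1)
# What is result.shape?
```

(3, 2, 7, 6, 1)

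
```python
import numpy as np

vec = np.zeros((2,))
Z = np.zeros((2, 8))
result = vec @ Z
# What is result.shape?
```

(8,)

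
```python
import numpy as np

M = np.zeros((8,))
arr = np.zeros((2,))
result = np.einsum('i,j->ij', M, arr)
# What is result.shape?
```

(8, 2)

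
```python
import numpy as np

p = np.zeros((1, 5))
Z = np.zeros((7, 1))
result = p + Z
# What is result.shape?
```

(7, 5)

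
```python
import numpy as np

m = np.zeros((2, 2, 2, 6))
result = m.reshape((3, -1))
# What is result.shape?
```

(3, 16)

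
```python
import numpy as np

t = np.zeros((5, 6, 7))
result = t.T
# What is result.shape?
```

(7, 6, 5)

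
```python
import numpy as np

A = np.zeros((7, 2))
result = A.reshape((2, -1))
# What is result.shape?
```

(2, 7)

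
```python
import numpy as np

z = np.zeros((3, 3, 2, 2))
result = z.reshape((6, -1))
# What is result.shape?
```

(6, 6)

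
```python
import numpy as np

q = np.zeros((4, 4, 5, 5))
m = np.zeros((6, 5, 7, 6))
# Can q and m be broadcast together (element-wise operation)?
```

No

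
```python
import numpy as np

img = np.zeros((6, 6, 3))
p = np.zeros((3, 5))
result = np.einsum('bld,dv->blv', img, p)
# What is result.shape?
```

(6, 6, 5)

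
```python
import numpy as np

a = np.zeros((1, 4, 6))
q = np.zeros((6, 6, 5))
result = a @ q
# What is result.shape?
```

(6, 4, 5)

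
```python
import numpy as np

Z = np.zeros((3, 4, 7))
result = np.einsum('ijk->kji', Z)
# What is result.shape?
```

(7, 4, 3)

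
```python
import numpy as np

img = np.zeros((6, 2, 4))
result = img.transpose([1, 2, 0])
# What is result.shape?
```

(2, 4, 6)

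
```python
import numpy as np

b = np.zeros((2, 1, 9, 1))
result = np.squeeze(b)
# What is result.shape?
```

(2, 9)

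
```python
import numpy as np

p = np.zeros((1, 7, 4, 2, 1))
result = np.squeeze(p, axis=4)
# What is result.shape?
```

(1, 7, 4, 2)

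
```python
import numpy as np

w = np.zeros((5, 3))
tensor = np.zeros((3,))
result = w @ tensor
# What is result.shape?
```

(5,)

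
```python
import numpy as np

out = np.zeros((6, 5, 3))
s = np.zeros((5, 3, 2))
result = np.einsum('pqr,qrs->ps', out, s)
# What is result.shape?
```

(6, 2)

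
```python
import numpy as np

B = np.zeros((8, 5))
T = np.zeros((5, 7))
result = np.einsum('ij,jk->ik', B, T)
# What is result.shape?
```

(8, 7)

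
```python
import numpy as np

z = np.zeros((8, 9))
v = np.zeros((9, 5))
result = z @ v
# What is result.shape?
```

(8, 5)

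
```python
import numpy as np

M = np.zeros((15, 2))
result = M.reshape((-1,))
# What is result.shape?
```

(30,)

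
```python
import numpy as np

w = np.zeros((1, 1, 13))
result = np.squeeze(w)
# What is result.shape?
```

(13,)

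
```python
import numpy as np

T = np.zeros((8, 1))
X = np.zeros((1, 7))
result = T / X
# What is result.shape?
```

(8, 7)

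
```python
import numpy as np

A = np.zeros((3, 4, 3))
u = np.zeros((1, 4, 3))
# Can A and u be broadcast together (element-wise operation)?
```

Yes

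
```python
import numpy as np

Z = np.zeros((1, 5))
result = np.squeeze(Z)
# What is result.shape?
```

(5,)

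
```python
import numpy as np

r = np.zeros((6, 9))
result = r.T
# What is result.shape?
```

(9, 6)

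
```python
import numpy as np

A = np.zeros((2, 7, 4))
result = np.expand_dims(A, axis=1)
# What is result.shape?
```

(2, 1, 7, 4)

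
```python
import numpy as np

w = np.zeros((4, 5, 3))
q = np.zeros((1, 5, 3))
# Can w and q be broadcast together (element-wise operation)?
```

Yes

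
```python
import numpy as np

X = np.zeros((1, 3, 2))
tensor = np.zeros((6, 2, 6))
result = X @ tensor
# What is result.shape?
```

(6, 3, 6)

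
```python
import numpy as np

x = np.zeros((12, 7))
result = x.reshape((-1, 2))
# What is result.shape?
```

(42, 2)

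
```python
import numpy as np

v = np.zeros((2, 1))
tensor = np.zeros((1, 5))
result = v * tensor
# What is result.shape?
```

(2, 5)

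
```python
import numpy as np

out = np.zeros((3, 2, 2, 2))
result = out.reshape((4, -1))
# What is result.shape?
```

(4, 6)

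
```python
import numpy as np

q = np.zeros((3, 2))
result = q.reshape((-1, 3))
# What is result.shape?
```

(2, 3)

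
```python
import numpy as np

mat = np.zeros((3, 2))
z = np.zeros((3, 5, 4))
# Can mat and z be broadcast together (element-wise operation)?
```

No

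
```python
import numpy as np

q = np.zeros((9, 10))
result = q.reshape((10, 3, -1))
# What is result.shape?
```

(10, 3, 3)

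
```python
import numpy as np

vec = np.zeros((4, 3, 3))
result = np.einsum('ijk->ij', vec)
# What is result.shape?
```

(4, 3)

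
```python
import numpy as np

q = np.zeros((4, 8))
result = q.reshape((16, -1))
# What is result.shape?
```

(16, 2)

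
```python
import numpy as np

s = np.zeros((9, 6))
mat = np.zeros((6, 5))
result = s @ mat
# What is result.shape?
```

(9, 5)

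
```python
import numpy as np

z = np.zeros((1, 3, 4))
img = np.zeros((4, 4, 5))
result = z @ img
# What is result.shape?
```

(4, 3, 5)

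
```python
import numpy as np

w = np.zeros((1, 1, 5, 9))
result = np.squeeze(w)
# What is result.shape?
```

(5, 9)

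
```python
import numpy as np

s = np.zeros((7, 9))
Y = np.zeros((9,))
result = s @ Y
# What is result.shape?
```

(7,)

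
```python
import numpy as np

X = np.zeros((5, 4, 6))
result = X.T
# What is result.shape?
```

(6, 4, 5)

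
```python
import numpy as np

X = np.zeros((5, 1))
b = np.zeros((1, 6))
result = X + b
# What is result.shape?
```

(5, 6)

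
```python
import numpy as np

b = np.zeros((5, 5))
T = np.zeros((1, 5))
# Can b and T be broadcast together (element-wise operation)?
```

Yes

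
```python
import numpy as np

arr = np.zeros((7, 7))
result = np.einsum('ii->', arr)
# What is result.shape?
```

()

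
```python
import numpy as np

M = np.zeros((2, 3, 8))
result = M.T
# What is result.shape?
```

(8, 3, 2)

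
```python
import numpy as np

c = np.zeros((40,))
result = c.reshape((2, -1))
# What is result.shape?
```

(2, 20)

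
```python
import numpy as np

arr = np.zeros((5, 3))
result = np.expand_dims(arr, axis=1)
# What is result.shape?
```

(5, 1, 3)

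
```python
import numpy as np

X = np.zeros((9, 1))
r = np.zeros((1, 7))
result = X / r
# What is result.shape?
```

(9, 7)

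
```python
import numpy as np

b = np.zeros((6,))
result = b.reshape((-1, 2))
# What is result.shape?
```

(3, 2)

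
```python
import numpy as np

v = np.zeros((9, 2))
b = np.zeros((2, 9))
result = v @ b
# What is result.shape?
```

(9, 9)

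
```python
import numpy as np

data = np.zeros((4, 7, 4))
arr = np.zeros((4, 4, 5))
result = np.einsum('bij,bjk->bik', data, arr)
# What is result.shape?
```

(4, 7, 5)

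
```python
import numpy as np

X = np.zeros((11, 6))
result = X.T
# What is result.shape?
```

(6, 11)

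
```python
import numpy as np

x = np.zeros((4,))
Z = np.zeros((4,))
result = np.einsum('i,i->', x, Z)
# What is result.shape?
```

()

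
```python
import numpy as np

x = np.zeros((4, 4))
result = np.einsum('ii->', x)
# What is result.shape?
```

()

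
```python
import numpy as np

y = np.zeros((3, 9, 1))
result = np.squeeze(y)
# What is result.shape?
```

(3, 9)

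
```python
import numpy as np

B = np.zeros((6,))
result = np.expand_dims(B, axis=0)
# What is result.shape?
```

(1, 6)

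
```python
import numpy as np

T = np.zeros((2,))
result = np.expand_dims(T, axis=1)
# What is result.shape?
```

(2, 1)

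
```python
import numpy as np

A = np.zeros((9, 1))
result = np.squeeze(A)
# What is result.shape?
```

(9,)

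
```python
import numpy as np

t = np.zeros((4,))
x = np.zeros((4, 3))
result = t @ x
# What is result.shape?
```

(3,)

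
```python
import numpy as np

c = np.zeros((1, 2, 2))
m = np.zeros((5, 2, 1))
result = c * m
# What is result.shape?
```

(5, 2, 2)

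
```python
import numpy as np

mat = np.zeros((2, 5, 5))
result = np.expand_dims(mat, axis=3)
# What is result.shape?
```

(2, 5, 5, 1)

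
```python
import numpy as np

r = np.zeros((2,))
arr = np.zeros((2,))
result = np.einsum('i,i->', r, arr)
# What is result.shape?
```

()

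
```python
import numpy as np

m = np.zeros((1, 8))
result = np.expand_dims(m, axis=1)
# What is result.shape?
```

(1, 1, 8)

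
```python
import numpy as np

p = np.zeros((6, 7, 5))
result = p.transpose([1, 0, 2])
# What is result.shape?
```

(7, 6, 5)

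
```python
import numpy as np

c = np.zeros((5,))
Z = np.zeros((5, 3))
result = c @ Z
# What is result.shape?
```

(3,)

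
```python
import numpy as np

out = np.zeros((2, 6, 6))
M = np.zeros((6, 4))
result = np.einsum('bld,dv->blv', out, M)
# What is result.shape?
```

(2, 6, 4)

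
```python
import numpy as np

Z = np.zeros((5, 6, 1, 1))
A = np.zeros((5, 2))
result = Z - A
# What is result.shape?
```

(5, 6, 5, 2)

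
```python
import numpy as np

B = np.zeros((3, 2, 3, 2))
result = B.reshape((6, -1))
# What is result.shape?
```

(6, 6)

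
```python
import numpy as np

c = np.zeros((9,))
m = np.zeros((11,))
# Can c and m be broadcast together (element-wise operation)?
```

No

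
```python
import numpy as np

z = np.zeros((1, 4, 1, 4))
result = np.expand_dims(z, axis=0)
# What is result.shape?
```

(1, 1, 4, 1, 4)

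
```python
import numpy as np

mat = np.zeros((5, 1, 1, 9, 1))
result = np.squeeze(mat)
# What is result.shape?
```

(5, 9)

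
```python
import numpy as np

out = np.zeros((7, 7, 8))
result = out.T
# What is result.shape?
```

(8, 7, 7)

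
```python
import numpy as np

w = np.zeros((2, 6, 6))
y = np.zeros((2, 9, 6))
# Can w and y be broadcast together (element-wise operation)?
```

No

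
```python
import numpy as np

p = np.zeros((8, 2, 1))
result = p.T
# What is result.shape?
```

(1, 2, 8)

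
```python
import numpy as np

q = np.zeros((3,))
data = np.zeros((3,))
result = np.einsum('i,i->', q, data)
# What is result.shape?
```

()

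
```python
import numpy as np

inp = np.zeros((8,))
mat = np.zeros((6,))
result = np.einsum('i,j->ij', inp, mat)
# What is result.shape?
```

(8, 6)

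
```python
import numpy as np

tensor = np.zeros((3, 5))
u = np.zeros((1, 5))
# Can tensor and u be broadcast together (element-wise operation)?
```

Yes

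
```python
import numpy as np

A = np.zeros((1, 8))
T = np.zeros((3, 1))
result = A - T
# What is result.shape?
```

(3, 8)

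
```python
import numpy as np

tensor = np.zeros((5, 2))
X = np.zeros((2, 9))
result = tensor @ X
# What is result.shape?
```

(5, 9)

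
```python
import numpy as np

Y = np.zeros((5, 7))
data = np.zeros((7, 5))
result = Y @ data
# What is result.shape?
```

(5, 5)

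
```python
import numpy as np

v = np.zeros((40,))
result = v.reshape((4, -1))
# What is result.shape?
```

(4, 10)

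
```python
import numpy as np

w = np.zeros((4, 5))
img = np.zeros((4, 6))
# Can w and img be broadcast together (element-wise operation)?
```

No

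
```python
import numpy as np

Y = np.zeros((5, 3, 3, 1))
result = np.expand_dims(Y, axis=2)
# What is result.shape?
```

(5, 3, 1, 3, 1)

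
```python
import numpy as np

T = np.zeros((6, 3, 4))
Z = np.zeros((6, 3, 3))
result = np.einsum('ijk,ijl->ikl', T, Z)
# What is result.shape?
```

(6, 4, 3)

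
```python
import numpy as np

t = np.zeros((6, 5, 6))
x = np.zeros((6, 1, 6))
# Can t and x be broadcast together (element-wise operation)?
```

Yes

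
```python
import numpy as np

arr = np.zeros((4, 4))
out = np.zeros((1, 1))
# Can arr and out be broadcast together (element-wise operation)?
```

Yes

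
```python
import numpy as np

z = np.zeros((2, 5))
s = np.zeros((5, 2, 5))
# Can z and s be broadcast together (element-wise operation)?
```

Yes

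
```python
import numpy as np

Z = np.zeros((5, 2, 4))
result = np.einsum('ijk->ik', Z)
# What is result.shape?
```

(5, 4)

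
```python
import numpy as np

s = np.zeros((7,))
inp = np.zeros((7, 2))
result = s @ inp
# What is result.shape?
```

(2,)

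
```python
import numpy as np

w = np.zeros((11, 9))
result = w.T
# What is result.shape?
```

(9, 11)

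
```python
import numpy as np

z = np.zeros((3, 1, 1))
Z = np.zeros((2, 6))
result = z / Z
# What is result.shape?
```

(3, 2, 6)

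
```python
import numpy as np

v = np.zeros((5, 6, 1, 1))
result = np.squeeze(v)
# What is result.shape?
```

(5, 6)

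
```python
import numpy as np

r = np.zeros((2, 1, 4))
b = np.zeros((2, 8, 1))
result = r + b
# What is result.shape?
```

(2, 8, 4)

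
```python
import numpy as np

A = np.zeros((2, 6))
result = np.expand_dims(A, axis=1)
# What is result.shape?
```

(2, 1, 6)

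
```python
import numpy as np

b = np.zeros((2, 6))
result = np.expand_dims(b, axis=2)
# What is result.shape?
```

(2, 6, 1)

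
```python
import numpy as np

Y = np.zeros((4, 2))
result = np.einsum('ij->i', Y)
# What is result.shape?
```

(4,)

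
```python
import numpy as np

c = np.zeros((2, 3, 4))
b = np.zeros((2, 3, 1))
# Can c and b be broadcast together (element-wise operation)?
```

Yes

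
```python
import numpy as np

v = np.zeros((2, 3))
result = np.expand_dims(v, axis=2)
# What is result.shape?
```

(2, 3, 1)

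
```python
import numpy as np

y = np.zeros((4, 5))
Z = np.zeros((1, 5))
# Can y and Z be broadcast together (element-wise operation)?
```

Yes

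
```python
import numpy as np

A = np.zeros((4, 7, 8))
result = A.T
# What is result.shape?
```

(8, 7, 4)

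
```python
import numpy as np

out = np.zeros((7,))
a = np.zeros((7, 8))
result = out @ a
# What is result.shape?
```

(8,)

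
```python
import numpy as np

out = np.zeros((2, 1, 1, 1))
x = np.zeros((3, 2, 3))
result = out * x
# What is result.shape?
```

(2, 3, 2, 3)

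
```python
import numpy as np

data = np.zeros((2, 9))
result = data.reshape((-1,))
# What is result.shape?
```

(18,)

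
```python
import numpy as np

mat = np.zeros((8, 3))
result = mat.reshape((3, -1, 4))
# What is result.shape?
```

(3, 2, 4)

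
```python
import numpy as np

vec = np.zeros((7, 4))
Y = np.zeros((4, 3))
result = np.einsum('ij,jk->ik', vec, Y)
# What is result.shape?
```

(7, 3)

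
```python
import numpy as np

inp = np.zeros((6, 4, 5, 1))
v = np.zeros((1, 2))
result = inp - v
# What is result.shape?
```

(6, 4, 5, 2)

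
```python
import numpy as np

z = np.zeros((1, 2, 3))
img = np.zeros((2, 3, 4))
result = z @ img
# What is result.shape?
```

(2, 2, 4)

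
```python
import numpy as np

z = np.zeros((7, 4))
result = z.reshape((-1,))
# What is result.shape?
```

(28,)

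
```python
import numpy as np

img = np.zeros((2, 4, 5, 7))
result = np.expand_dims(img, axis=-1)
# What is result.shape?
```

(2, 4, 5, 7, 1)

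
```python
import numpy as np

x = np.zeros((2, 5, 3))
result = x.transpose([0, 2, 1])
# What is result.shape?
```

(2, 3, 5)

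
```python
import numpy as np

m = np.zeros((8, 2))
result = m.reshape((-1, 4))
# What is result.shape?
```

(4, 4)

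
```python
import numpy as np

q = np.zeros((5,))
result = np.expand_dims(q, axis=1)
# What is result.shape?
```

(5, 1)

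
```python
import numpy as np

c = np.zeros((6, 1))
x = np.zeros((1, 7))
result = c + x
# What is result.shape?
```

(6, 7)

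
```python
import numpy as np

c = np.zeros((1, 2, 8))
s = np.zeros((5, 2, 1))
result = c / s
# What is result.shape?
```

(5, 2, 8)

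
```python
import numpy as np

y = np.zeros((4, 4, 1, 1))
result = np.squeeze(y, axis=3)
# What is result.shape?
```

(4, 4, 1)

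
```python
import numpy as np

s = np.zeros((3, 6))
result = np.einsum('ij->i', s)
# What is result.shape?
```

(3,)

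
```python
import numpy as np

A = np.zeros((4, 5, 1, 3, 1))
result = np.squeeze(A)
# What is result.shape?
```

(4, 5, 3)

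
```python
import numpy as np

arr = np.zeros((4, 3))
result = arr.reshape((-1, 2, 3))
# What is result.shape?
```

(2, 2, 3)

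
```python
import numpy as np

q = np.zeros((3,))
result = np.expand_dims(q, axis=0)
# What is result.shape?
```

(1, 3)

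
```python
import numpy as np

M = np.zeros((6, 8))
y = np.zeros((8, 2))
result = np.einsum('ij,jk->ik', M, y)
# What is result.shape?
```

(6, 2)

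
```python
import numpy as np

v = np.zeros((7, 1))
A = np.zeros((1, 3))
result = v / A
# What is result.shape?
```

(7, 3)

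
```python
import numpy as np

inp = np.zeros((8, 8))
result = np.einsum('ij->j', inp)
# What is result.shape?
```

(8,)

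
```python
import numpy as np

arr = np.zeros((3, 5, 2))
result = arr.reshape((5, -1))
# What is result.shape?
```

(5, 6)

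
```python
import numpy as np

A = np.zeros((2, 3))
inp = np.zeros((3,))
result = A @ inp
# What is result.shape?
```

(2,)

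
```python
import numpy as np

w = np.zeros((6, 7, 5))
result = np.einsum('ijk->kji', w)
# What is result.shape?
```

(5, 7, 6)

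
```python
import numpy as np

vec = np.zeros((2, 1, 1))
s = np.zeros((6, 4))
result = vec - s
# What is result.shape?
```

(2, 6, 4)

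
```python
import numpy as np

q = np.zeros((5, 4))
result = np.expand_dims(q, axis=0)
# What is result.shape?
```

(1, 5, 4)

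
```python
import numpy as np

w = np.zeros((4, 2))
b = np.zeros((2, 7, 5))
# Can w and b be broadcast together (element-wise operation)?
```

No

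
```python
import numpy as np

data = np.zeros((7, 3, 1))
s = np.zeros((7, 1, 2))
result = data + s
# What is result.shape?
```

(7, 3, 2)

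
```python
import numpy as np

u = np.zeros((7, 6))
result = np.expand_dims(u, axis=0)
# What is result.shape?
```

(1, 7, 6)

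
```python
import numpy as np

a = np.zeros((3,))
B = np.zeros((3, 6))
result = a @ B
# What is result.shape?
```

(6,)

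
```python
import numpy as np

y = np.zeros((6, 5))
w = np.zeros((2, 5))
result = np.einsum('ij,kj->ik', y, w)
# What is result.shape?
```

(6, 2)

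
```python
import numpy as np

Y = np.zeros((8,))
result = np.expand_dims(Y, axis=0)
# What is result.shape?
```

(1, 8)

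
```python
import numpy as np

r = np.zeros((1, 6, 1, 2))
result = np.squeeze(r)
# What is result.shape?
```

(6, 2)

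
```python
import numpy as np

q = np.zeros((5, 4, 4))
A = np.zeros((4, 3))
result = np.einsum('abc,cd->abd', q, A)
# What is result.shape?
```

(5, 4, 3)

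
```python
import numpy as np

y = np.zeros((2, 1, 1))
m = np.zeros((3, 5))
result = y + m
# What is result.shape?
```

(2, 3, 5)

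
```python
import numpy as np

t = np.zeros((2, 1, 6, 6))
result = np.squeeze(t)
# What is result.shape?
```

(2, 6, 6)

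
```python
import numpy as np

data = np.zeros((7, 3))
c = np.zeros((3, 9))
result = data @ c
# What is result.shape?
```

(7, 9)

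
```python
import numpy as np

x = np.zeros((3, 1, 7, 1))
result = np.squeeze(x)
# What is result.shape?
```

(3, 7)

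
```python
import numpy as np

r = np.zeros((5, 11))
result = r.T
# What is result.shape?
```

(11, 5)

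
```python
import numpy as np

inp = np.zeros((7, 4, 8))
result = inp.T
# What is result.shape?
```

(8, 4, 7)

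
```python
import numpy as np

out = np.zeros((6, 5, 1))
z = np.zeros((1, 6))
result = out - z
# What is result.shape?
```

(6, 5, 6)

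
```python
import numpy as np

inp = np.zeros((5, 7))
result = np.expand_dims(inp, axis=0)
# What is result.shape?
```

(1, 5, 7)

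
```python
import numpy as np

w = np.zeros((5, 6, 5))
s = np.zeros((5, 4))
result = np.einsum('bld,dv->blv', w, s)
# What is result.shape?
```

(5, 6, 4)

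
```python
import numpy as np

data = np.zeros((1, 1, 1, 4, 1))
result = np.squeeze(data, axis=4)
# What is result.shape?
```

(1, 1, 1, 4)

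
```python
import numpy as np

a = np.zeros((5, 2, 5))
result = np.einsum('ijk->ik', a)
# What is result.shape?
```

(5, 5)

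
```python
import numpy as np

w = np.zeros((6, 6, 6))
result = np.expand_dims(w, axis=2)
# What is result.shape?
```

(6, 6, 1, 6)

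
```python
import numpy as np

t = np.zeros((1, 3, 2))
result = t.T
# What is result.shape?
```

(2, 3, 1)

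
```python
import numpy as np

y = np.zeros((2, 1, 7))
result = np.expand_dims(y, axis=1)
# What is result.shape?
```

(2, 1, 1, 7)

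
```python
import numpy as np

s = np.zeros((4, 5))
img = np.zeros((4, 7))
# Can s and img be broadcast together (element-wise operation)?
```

No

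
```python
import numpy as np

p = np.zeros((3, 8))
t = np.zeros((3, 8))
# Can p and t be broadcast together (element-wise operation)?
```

Yes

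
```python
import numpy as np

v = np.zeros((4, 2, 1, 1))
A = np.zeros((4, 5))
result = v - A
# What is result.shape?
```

(4, 2, 4, 5)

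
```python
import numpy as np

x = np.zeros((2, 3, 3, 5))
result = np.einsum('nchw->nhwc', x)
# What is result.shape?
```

(2, 3, 5, 3)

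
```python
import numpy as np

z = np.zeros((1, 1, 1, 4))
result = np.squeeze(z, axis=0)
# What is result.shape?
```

(1, 1, 4)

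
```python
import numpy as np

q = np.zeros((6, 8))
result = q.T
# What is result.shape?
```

(8, 6)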